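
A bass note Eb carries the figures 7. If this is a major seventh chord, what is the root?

Eb

The figures 7 mean the root of the chord is in the bass. If Eb is the root of a major seventh chord, the root is Eb (chord tones Eb–G–Bb–D).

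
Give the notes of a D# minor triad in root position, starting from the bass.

D#, F#, A#

D# minor is D#–F#–A#. Root position puts the root (D#) in the bass, with the remaining tones above: D#, F#, A#.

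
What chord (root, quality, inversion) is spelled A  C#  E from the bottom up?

Reducing to letter names: A, C#, E. These stack in thirds as A–C#–E — an A major triad.
With the root (A) in the bass, the chord is in root position (figured bass 5/3).

A major, root position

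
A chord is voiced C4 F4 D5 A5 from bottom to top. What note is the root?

D

C, F, D, A are the tones of a D minor seventh chord (D–F–A–C), making D the root.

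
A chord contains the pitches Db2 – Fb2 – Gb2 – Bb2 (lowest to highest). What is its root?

Gb

Reordering Db, Fb, Gb, Bb into stacked thirds gives Gb–Bb–Db–Fb; the bottom of that stack, Gb, is the root.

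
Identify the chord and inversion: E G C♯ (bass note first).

The distinct note names are E, G, C#. Stacked in thirds they read C#–E–G, which is a diminished triad on C#.
With the third (E) in the bass, the chord is in first inversion (figured bass 6).

C# diminished, first inversion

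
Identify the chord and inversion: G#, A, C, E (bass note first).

A minor-major seventh, third inversion

The distinct note names are G#, A, C, E. Stacked in thirds they read A–C–E–G#, which is a minor-major seventh chord on A.
G# is the seventh of A minor-major seventh; seventh in the bass means third inversion (figured bass 4/2).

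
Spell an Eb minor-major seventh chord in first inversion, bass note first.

The chord tones are Eb–Gb–Bb–D. With the third (Gb) lowest for first inversion: Gb, Bb, D, Eb.

Gb, Bb, D, Eb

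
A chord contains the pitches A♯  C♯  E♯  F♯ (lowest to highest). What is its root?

F#

A#, C#, E#, F# are the tones of an F# major seventh chord (F#–A#–C#–E#), making F# the root.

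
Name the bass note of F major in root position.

F

The root of F major (F–A–C) is F; that is the bass in root position.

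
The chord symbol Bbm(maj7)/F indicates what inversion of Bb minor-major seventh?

second inversion

Bbm(maj7)/F means Bb minor-major seventh with F in the bass. F is the fifth of Bb minor-major seventh (Bb–Db–F–A), so this is second inversion.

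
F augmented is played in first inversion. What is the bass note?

In first inversion the third is lowest. For F augmented (F–A–C#) that is A.

A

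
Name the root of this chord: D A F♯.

D

The distinct letter names are D, A, F#. Arranged as a stack of thirds they read D–F#–A, so D is the root (a D major triad).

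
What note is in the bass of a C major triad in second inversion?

The fifth of C major (C–E–G) is G; that is the bass in second inversion.

G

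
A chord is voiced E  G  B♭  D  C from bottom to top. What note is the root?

The distinct letter names are E, G, Bb, D, C. Arranged as a stack of thirds they read C–E–G–Bb–D, so C is the root (a C dominant ninth chord).

C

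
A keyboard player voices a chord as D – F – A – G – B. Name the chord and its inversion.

G dominant ninth, second inversion

The pitch classes D, F, A, G, B arrange in thirds as G–B–D–F–A: a G dominant ninth chord.
The lowest note is D, the fifth of the chord, so this is second inversion.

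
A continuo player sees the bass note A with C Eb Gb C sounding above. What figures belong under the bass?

7

The notes A, C, Eb, Gb stack in thirds as A–C–Eb–Gb — an A diminished seventh chord. The bass A is the root, so this is root position: figured 7.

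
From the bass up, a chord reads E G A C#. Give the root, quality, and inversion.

The distinct note names are E, G, A, C#. Stacked in thirds they read A–C#–E–G, which is a dominant seventh chord on A.
With the fifth (E) in the bass, the chord is in second inversion (figured bass 4/3).

A dominant seventh, second inversion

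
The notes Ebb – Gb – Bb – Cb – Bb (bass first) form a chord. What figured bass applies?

The notes Ebb, Gb, Bb, Cb stack in thirds as Cb–Ebb–Gb–Bb — a Cb minor-major seventh chord. The bass Ebb is the third, so this is first inversion: figured 6/5.

6/5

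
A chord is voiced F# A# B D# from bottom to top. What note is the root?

B

F#, A#, B, D# are the tones of a B major seventh chord (B–D#–F#–A#), making B the root.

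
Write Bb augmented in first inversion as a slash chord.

Bbaug/D

First inversion of Bb augmented has the third (D) in the bass. As a slash chord: Bbaug/D.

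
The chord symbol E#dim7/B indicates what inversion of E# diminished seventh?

second inversion

E#dim7/B means E# diminished seventh with B in the bass. B is the fifth of E# diminished seventh (E#–G#–B–D), so this is second inversion.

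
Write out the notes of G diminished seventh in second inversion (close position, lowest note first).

Db, Fb, G, Bb

The chord tones are G–Bb–Db–Fb. With the fifth (Db) lowest for second inversion: Db, Fb, G, Bb.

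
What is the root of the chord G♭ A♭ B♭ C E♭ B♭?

Ab

Gb, Ab, Bb, C, Eb are the tones of an Ab dominant ninth chord (Ab–C–Eb–Gb–Bb), making Ab the root.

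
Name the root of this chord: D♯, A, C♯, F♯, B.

Reordering D#, A, C#, F#, B into stacked thirds gives B–D#–F#–A–C#; the bottom of that stack, B, is the root.

B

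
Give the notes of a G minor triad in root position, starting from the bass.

The chord tones are G–Bb–D. With the root (G) lowest for root position: G, Bb, D.

G, Bb, D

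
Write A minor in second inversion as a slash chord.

Am/E

Second inversion of A minor has the fifth (E) in the bass. As a slash chord: Am/E.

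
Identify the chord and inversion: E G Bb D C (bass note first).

C dominant ninth, first inversion

The distinct note names are E, G, Bb, D, C. Stacked in thirds they read C–E–G–Bb–D, which is a dominant ninth chord on C.
The lowest note is E, the third of the chord, so this is first inversion.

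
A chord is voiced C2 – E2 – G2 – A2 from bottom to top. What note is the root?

The distinct letter names are C, E, G, A. Arranged as a stack of thirds they read A–C–E–G, so A is the root (an A minor seventh chord).

A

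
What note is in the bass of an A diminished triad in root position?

A

A diminished is A–C–Eb. Root position places the root in the bass: A.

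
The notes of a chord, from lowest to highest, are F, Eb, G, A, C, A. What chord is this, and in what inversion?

The distinct note names are F, Eb, G, A, C. Stacked in thirds they read F–A–C–Eb–G, which is a dominant ninth chord on F.
F is the root of F dominant ninth; root in the bass means root position.

F dominant ninth, root position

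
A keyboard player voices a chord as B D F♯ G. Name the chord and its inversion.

Reducing to letter names: B, D, F#, G. These stack in thirds as G–B–D–F# — a G major seventh chord.
With the third (B) in the bass, the chord is in first inversion (figured bass 6/5).

G major seventh, first inversion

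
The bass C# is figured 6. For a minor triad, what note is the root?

A#

The figures 6 mean the third of the chord is in the bass. If C# is the third of a minor triad, the root is A# (chord tones A#–C#–E#).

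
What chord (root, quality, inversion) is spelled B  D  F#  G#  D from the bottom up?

G# half-diminished seventh, first inversion

The distinct note names are B, D, F#, G#. Stacked in thirds they read G#–B–D–F#, which is a half-diminished seventh chord on G#.
With the third (B) in the bass, the chord is in first inversion (figured bass 6/5).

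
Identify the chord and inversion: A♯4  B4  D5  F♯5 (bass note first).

B minor-major seventh, third inversion

Reducing to letter names: A#, B, D, F#. These stack in thirds as B–D–F#–A# — a B minor-major seventh chord.
With the seventh (A#) in the bass, the chord is in third inversion (figured bass 4/2).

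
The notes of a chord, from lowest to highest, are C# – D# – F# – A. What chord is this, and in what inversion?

D# half-diminished seventh, third inversion

The pitch classes C#, D#, F#, A arrange in thirds as D#–F#–A–C#: a D# half-diminished seventh chord.
With the seventh (C#) in the bass, the chord is in third inversion (figured bass 4/2).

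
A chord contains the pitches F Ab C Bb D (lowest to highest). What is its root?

Bb

Reordering F, Ab, C, Bb, D into stacked thirds gives Bb–D–F–Ab–C; the bottom of that stack, Bb, is the root.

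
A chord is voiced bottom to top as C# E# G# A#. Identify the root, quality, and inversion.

Reducing to letter names: C#, E#, G#, A#. These stack in thirds as A#–C#–E#–G# — an A# minor seventh chord.
The lowest note is C#, the third of the chord, so this is first inversion (figured bass 6/5).

A# minor seventh, first inversion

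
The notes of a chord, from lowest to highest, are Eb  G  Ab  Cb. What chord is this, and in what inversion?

The pitch classes Eb, G, Ab, Cb arrange in thirds as Ab–Cb–Eb–G: an Ab minor-major seventh chord.
Eb is the fifth of Ab minor-major seventh; fifth in the bass means second inversion (figured bass 4/3).

Ab minor-major seventh, second inversion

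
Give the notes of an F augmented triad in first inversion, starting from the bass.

Spelling F augmented: F–A–C#. In first inversion the third is bass, giving A, C#, F from the bottom.

A, C#, F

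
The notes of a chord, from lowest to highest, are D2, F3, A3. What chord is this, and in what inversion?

D minor, root position

The distinct note names are D, F, A. Stacked in thirds they read D–F–A, which is a minor triad on D.
The lowest note is D, the root of the chord, so this is root position (figured bass 5/3).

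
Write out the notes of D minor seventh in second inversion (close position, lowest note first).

A, C, D, F

The chord tones are D–F–A–C. With the fifth (A) lowest for second inversion: A, C, D, F.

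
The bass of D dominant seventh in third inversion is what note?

C

In third inversion the seventh is lowest. For D dominant seventh (D–F#–A–C) that is C.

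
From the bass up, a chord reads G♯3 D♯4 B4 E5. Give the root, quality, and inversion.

The pitch classes G#, D#, B, E arrange in thirds as E–G#–B–D#: an E major seventh chord.
The lowest note is G#, the third of the chord, so this is first inversion (figured bass 6/5).

E major seventh, first inversion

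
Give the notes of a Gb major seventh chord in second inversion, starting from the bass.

Db, F, Gb, Bb

The chord tones are Gb–Bb–Db–F. With the fifth (Db) lowest for second inversion: Db, F, Gb, Bb.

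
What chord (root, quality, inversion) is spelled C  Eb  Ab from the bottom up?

Reducing to letter names: C, Eb, Ab. These stack in thirds as Ab–C–Eb — an Ab major triad.
C is the third of Ab major; third in the bass means first inversion (figured bass 6).

Ab major, first inversion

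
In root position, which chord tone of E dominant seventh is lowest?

E dominant seventh is E–G#–B–D. Root position places the root in the bass: E.

E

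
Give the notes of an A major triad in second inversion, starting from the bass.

A major is A–C#–E. Second inversion puts the fifth (E) in the bass, with the remaining tones above: E, A, C#.

E, A, C#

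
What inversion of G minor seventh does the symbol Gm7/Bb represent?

first inversion

Gm7/Bb means G minor seventh with Bb in the bass. Bb is the third of G minor seventh (G–Bb–D–F), so this is first inversion.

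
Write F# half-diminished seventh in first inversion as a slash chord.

First inversion of F# half-diminished seventh has the third (A) in the bass. As a slash chord: F#ø7/A.

F#ø7/A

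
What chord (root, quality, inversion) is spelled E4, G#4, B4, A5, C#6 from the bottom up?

The pitch classes E, G#, B, A, C# arrange in thirds as A–C#–E–G#–B: an A major ninth chord.
With the fifth (E) in the bass, the chord is in second inversion.

A major ninth, second inversion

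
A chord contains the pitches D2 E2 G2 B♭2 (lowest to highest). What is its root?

D, E, G, Bb are the tones of an E half-diminished seventh chord (E–G–Bb–D), making E the root.

E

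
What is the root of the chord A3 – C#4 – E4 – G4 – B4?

A, C#, E, G, B are the tones of an A dominant ninth chord (A–C#–E–G–B), making A the root.

A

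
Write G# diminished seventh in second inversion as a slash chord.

Second inversion of G# diminished seventh has the fifth (D) in the bass. As a slash chord: G#dim7/D.

G#dim7/D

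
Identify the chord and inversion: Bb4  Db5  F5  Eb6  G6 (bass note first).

Eb dominant ninth, second inversion

Reducing to letter names: Bb, Db, F, Eb, G. These stack in thirds as Eb–G–Bb–Db–F — an Eb dominant ninth chord.
With the fifth (Bb) in the bass, the chord is in second inversion.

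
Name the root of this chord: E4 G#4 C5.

E, G#, C are the tones of a C augmented triad (C–E–G#), making C the root.

C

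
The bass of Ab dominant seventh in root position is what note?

Ab dominant seventh is Ab–C–Eb–Gb. Root position places the root in the bass: Ab.

Ab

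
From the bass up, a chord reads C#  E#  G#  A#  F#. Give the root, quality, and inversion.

The pitch classes C#, E#, G#, A#, F# arrange in thirds as F#–A#–C#–E#–G#: an F# major ninth chord.
The lowest note is C#, the fifth of the chord, so this is second inversion.

F# major ninth, second inversion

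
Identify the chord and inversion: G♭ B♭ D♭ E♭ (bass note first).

Reducing to letter names: Gb, Bb, Db, Eb. These stack in thirds as Eb–Gb–Bb–Db — an Eb minor seventh chord.
The lowest note is Gb, the third of the chord, so this is first inversion (figured bass 6/5).

Eb minor seventh, first inversion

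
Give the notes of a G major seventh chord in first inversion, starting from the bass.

B, D, F#, G

Spelling G major seventh: G–B–D–F#. In first inversion the third is bass, giving B, D, F#, G from the bottom.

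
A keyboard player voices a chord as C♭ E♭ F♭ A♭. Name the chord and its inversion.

Reducing to letter names: Cb, Eb, Fb, Ab. These stack in thirds as Fb–Ab–Cb–Eb — an Fb major seventh chord.
The lowest note is Cb, the fifth of the chord, so this is second inversion (figured bass 4/3).

Fb major seventh, second inversion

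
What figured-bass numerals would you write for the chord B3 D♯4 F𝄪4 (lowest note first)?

The notes B, D#, F## stack in thirds as B–D#–F## — a B augmented triad. The bass B is the root, so this is root position: figured 5/3.

5/3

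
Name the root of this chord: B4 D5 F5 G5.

The distinct letter names are B, D, F, G. Arranged as a stack of thirds they read G–B–D–F, so G is the root (a G dominant seventh chord).

G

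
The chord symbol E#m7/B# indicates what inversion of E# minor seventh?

E#m7/B# means E# minor seventh with B# in the bass. B# is the fifth of E# minor seventh (E#–G#–B#–D#), so this is second inversion.

second inversion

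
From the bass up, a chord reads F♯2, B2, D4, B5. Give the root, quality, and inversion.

Reducing to letter names: F#, B, D. These stack in thirds as B–D–F# — a B minor triad.
With the fifth (F#) in the bass, the chord is in second inversion (figured bass 6/4).

B minor, second inversion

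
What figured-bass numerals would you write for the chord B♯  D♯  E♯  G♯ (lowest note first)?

The notes B#, D#, E#, G# stack in thirds as E#–G#–B#–D# — an E# minor seventh chord. The bass B# is the fifth, so this is second inversion: figured 4/3.

4/3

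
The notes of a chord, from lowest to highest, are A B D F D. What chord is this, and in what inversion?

B half-diminished seventh, third inversion

The distinct note names are A, B, D, F. Stacked in thirds they read B–D–F–A, which is a half-diminished seventh chord on B.
With the seventh (A) in the bass, the chord is in third inversion (figured bass 4/2).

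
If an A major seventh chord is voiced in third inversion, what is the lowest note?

G#

In third inversion the seventh is lowest. For A major seventh (A–C#–E–G#) that is G#.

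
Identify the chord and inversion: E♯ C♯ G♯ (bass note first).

C# major, first inversion

The distinct note names are E#, C#, G#. Stacked in thirds they read C#–E#–G#, which is a major triad on C#.
With the third (E#) in the bass, the chord is in first inversion (figured bass 6).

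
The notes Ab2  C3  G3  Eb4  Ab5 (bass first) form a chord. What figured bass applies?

7

The notes Ab, C, G, Eb stack in thirds as Ab–C–Eb–G — an Ab major seventh chord. The bass Ab is the root, so this is root position: figured 7.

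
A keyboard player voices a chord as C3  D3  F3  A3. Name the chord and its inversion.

D minor seventh, third inversion

The distinct note names are C, D, F, A. Stacked in thirds they read D–F–A–C, which is a minor seventh chord on D.
The lowest note is C, the seventh of the chord, so this is third inversion (figured bass 4/2).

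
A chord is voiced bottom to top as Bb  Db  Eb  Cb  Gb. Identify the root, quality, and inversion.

The distinct note names are Bb, Db, Eb, Cb, Gb. Stacked in thirds they read Cb–Eb–Gb–Bb–Db, which is a major ninth chord on Cb.
The lowest note is Bb, the seventh of the chord, so this is third inversion.

Cb major ninth, third inversion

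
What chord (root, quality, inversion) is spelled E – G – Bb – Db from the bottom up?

The distinct note names are E, G, Bb, Db. Stacked in thirds they read E–G–Bb–Db, which is a diminished seventh chord on E.
The lowest note is E, the root of the chord, so this is root position (figured bass 7).

E diminished seventh, root position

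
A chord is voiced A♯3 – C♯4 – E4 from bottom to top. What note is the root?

A#

The distinct letter names are A#, C#, E. Arranged as a stack of thirds they read A#–C#–E, so A# is the root (an A# diminished triad).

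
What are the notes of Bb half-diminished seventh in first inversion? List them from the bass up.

The chord tones are Bb–Db–Fb–Ab. With the third (Db) lowest for first inversion: Db, Fb, Ab, Bb.

Db, Fb, Ab, Bb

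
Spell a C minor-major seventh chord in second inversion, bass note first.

The chord tones are C–Eb–G–B. With the fifth (G) lowest for second inversion: G, B, C, Eb.

G, B, C, Eb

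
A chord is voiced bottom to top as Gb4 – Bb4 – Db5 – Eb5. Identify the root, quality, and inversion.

Reducing to letter names: Gb, Bb, Db, Eb. These stack in thirds as Eb–Gb–Bb–Db — an Eb minor seventh chord.
The lowest note is Gb, the third of the chord, so this is first inversion (figured bass 6/5).

Eb minor seventh, first inversion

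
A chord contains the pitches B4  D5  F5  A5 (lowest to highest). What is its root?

B

Reordering B, D, F, A into stacked thirds gives B–D–F–A; the bottom of that stack, B, is the root.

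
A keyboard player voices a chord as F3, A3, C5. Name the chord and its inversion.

F major, root position

Reducing to letter names: F, A, C. These stack in thirds as F–A–C — an F major triad.
F is the root of F major; root in the bass means root position (figured bass 5/3).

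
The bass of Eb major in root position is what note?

Eb

In root position the root is lowest. For Eb major (Eb–G–Bb) that is Eb.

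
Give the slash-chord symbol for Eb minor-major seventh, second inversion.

Second inversion of Eb minor-major seventh has the fifth (Bb) in the bass. As a slash chord: Ebm(maj7)/Bb.

Ebm(maj7)/Bb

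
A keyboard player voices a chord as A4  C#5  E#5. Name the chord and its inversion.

The pitch classes A, C#, E# arrange in thirds as A–C#–E#: an A augmented triad.
The lowest note is A, the root of the chord, so this is root position (figured bass 5/3).

A augmented, root position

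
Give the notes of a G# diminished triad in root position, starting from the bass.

G# diminished is G#–B–D. Root position puts the root (G#) in the bass, with the remaining tones above: G#, B, D.

G#, B, D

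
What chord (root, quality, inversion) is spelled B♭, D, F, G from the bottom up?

G minor seventh, first inversion

Reducing to letter names: Bb, D, F, G. These stack in thirds as G–Bb–D–F — a G minor seventh chord.
The lowest note is Bb, the third of the chord, so this is first inversion (figured bass 6/5).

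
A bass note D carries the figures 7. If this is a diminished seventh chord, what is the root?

The figures 7 mean the root of the chord is in the bass. If D is the root of a diminished seventh chord, the root is D (chord tones D–F–Ab–Cb).

D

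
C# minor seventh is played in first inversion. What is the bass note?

E

The third of C# minor seventh (C#–E–G#–B) is E; that is the bass in first inversion.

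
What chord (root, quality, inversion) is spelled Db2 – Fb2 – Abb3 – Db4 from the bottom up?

Db diminished, root position

The pitch classes Db, Fb, Abb arrange in thirds as Db–Fb–Abb: a Db diminished triad.
Db is the root of Db diminished; root in the bass means root position (figured bass 5/3).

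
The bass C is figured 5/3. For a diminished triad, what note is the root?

C

The figures 5/3 mean the root of the chord is in the bass. If C is the root of a diminished triad, the root is C (chord tones C–Eb–Gb).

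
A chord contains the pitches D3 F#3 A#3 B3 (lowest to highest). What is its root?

B

The distinct letter names are D, F#, A#, B. Arranged as a stack of thirds they read B–D–F#–A#, so B is the root (a B minor-major seventh chord).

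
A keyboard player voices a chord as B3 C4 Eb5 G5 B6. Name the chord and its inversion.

C minor-major seventh, third inversion

Reducing to letter names: B, C, Eb, G. These stack in thirds as C–Eb–G–B — a C minor-major seventh chord.
B is the seventh of C minor-major seventh; seventh in the bass means third inversion (figured bass 4/2).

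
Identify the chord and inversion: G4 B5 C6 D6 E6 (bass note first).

Reducing to letter names: G, B, C, D, E. These stack in thirds as C–E–G–B–D — a C major ninth chord.
G is the fifth of C major ninth; fifth in the bass means second inversion.

C major ninth, second inversion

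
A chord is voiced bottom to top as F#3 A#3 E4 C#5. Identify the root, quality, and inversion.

F# dominant seventh, root position

The pitch classes F#, A#, E, C# arrange in thirds as F#–A#–C#–E: an F# dominant seventh chord.
F# is the root of F# dominant seventh; root in the bass means root position (figured bass 7).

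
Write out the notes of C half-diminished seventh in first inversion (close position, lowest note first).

Eb, Gb, Bb, C

C half-diminished seventh is C–Eb–Gb–Bb. First inversion puts the third (Eb) in the bass, with the remaining tones above: Eb, Gb, Bb, C.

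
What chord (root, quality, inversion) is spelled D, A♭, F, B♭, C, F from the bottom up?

The distinct note names are D, Ab, F, Bb, C. Stacked in thirds they read Bb–D–F–Ab–C, which is a dominant ninth chord on Bb.
D is the third of Bb dominant ninth; third in the bass means first inversion.

Bb dominant ninth, first inversion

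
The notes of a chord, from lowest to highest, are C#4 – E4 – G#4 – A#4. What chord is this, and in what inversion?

A# half-diminished seventh, first inversion

The pitch classes C#, E, G#, A# arrange in thirds as A#–C#–E–G#: an A# half-diminished seventh chord.
With the third (C#) in the bass, the chord is in first inversion (figured bass 6/5).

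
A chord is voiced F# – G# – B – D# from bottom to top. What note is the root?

F#, G#, B, D# are the tones of a G# minor seventh chord (G#–B–D#–F#), making G# the root.

G#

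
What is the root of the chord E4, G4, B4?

The distinct letter names are E, G, B. Arranged as a stack of thirds they read E–G–B, so E is the root (an E minor triad).

E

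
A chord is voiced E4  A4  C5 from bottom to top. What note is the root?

Reordering E, A, C into stacked thirds gives A–C–E; the bottom of that stack, A, is the root.

A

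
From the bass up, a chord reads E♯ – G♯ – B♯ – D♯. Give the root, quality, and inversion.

The pitch classes E#, G#, B#, D# arrange in thirds as E#–G#–B#–D#: an E# minor seventh chord.
E# is the root of E# minor seventh; root in the bass means root position (figured bass 7).

E# minor seventh, root position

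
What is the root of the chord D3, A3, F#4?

D

D, A, F# are the tones of a D major triad (D–F#–A), making D the root.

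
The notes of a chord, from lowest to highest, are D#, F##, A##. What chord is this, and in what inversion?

D# augmented, root position

Reducing to letter names: D#, F##, A##. These stack in thirds as D#–F##–A## — a D# augmented triad.
D# is the root of D# augmented; root in the bass means root position (figured bass 5/3).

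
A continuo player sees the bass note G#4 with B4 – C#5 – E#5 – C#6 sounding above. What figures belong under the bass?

The notes G#, B, C#, E# stack in thirds as C#–E#–G#–B — a C# dominant seventh chord. The bass G# is the fifth, so this is second inversion: figured 4/3.

4/3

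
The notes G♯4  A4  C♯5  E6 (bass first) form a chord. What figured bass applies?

4/2

The notes G#, A, C#, E stack in thirds as A–C#–E–G# — an A major seventh chord. The bass G# is the seventh, so this is third inversion: figured 4/2.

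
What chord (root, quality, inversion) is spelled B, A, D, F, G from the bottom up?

G dominant ninth, first inversion

The pitch classes B, A, D, F, G arrange in thirds as G–B–D–F–A: a G dominant ninth chord.
With the third (B) in the bass, the chord is in first inversion.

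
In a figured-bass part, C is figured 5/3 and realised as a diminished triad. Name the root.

C

The figures 5/3 mean the root of the chord is in the bass. If C is the root of a diminished triad, the root is C (chord tones C–Eb–Gb).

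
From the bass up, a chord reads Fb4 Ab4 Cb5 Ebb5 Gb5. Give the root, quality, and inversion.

The pitch classes Fb, Ab, Cb, Ebb, Gb arrange in thirds as Fb–Ab–Cb–Ebb–Gb: an Fb dominant ninth chord.
With the root (Fb) in the bass, the chord is in root position.

Fb dominant ninth, root position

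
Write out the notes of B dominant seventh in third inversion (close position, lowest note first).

A, B, D#, F#

B dominant seventh is B–D#–F#–A. Third inversion puts the seventh (A) in the bass, with the remaining tones above: A, B, D#, F#.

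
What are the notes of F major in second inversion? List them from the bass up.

The chord tones are F–A–C. With the fifth (C) lowest for second inversion: C, F, A.

C, F, A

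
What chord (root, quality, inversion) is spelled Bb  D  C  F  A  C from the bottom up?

The pitch classes Bb, D, C, F, A arrange in thirds as Bb–D–F–A–C: a Bb major ninth chord.
Bb is the root of Bb major ninth; root in the bass means root position.

Bb major ninth, root position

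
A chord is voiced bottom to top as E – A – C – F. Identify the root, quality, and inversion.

The pitch classes E, A, C, F arrange in thirds as F–A–C–E: an F major seventh chord.
E is the seventh of F major seventh; seventh in the bass means third inversion (figured bass 4/2).

F major seventh, third inversion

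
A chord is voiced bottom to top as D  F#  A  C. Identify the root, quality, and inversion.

The distinct note names are D, F#, A, C. Stacked in thirds they read D–F#–A–C, which is a dominant seventh chord on D.
The lowest note is D, the root of the chord, so this is root position (figured bass 7).

D dominant seventh, root position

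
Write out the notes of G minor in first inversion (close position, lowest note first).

Bb, D, G

G minor is G–Bb–D. First inversion puts the third (Bb) in the bass, with the remaining tones above: Bb, D, G.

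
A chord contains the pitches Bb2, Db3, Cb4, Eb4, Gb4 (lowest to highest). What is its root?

Reordering Bb, Db, Cb, Eb, Gb into stacked thirds gives Cb–Eb–Gb–Bb–Db; the bottom of that stack, Cb, is the root.

Cb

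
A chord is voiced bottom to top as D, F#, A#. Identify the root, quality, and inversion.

D augmented, root position

The distinct note names are D, F#, A#. Stacked in thirds they read D–F#–A#, which is an augmented triad on D.
With the root (D) in the bass, the chord is in root position (figured bass 5/3).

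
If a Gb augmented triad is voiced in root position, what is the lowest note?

Gb

Gb augmented is Gb–Bb–D. Root position places the root in the bass: Gb.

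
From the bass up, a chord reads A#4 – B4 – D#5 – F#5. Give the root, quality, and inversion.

B major seventh, third inversion

Reducing to letter names: A#, B, D#, F#. These stack in thirds as B–D#–F#–A# — a B major seventh chord.
The lowest note is A#, the seventh of the chord, so this is third inversion (figured bass 4/2).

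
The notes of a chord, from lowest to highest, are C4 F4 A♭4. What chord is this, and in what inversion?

F minor, second inversion

The distinct note names are C, F, Ab. Stacked in thirds they read F–Ab–C, which is a minor triad on F.
The lowest note is C, the fifth of the chord, so this is second inversion (figured bass 6/4).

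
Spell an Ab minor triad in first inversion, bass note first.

Cb, Eb, Ab

Spelling Ab minor: Ab–Cb–Eb. In first inversion the third is bass, giving Cb, Eb, Ab from the bottom.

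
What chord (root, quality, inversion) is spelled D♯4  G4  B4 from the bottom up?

The pitch classes D#, G, B arrange in thirds as G–B–D#: a G augmented triad.
D# is the fifth of G augmented; fifth in the bass means second inversion (figured bass 6/4).

G augmented, second inversion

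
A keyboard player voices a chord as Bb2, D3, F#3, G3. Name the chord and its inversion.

The pitch classes Bb, D, F#, G arrange in thirds as G–Bb–D–F#: a G minor-major seventh chord.
With the third (Bb) in the bass, the chord is in first inversion (figured bass 6/5).

G minor-major seventh, first inversion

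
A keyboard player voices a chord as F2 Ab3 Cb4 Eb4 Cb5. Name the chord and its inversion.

F half-diminished seventh, root position

The distinct note names are F, Ab, Cb, Eb. Stacked in thirds they read F–Ab–Cb–Eb, which is a half-diminished seventh chord on F.
The lowest note is F, the root of the chord, so this is root position (figured bass 7).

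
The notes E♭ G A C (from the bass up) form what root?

A

The distinct letter names are Eb, G, A, C. Arranged as a stack of thirds they read A–C–Eb–G, so A is the root (an A half-diminished seventh chord).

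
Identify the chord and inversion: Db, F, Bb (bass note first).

Bb minor, first inversion

The pitch classes Db, F, Bb arrange in thirds as Bb–Db–F: a Bb minor triad.
Db is the third of Bb minor; third in the bass means first inversion (figured bass 6).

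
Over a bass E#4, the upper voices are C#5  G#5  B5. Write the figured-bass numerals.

6/5

The notes E#, C#, G#, B stack in thirds as C#–E#–G#–B — a C# dominant seventh chord. The bass E# is the third, so this is first inversion: figured 6/5.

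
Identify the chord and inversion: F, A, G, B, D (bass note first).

G dominant ninth, third inversion

The distinct note names are F, A, G, B, D. Stacked in thirds they read G–B–D–F–A, which is a dominant ninth chord on G.
With the seventh (F) in the bass, the chord is in third inversion.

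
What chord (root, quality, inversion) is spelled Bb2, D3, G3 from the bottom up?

Reducing to letter names: Bb, D, G. These stack in thirds as G–Bb–D — a G minor triad.
Bb is the third of G minor; third in the bass means first inversion (figured bass 6).

G minor, first inversion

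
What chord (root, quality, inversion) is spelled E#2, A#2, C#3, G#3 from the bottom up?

A# minor seventh, second inversion

The distinct note names are E#, A#, C#, G#. Stacked in thirds they read A#–C#–E#–G#, which is a minor seventh chord on A#.
E# is the fifth of A# minor seventh; fifth in the bass means second inversion (figured bass 4/3).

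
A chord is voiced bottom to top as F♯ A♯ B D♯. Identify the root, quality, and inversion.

The distinct note names are F#, A#, B, D#. Stacked in thirds they read B–D#–F#–A#, which is a major seventh chord on B.
F# is the fifth of B major seventh; fifth in the bass means second inversion (figured bass 4/3).

B major seventh, second inversion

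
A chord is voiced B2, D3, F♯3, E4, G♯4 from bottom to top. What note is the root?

E

The distinct letter names are B, D, F#, E, G#. Arranged as a stack of thirds they read E–G#–B–D–F#, so E is the root (an E dominant ninth chord).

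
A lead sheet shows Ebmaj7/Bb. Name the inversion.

Ebmaj7/Bb means Eb major seventh with Bb in the bass. Bb is the fifth of Eb major seventh (Eb–G–Bb–D), so this is second inversion.

second inversion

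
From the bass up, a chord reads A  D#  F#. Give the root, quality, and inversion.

The distinct note names are A, D#, F#. Stacked in thirds they read D#–F#–A, which is a diminished triad on D#.
The lowest note is A, the fifth of the chord, so this is second inversion (figured bass 6/4).

D# diminished, second inversion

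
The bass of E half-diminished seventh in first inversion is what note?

G

The third of E half-diminished seventh (E–G–Bb–D) is G; that is the bass in first inversion.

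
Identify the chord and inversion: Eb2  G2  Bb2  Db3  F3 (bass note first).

Eb dominant ninth, root position

Reducing to letter names: Eb, G, Bb, Db, F. These stack in thirds as Eb–G–Bb–Db–F — an Eb dominant ninth chord.
The lowest note is Eb, the root of the chord, so this is root position.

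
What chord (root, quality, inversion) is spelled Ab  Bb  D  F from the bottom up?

Bb dominant seventh, third inversion

The pitch classes Ab, Bb, D, F arrange in thirds as Bb–D–F–Ab: a Bb dominant seventh chord.
The lowest note is Ab, the seventh of the chord, so this is third inversion (figured bass 4/2).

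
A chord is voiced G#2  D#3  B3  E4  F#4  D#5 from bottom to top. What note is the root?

The distinct letter names are G#, D#, B, E, F#. Arranged as a stack of thirds they read E–G#–B–D#–F#, so E is the root (an E major ninth chord).

E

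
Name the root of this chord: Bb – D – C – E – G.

Bb, D, C, E, G are the tones of a C dominant ninth chord (C–E–G–Bb–D), making C the root.

C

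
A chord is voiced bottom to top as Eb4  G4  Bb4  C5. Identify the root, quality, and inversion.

C minor seventh, first inversion

The pitch classes Eb, G, Bb, C arrange in thirds as C–Eb–G–Bb: a C minor seventh chord.
The lowest note is Eb, the third of the chord, so this is first inversion (figured bass 6/5).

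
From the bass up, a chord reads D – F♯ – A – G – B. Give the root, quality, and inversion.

G major ninth, second inversion

Reducing to letter names: D, F#, A, G, B. These stack in thirds as G–B–D–F#–A — a G major ninth chord.
D is the fifth of G major ninth; fifth in the bass means second inversion.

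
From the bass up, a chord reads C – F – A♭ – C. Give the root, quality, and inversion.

The distinct note names are C, F, Ab. Stacked in thirds they read F–Ab–C, which is a minor triad on F.
C is the fifth of F minor; fifth in the bass means second inversion (figured bass 6/4).

F minor, second inversion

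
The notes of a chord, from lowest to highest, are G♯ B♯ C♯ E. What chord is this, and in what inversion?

Reducing to letter names: G#, B#, C#, E. These stack in thirds as C#–E–G#–B# — a C# minor-major seventh chord.
The lowest note is G#, the fifth of the chord, so this is second inversion (figured bass 4/3).

C# minor-major seventh, second inversion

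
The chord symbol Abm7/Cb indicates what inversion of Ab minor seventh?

first inversion

Abm7/Cb means Ab minor seventh with Cb in the bass. Cb is the third of Ab minor seventh (Ab–Cb–Eb–Gb), so this is first inversion.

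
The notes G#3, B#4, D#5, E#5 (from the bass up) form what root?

G#, B#, D#, E# are the tones of an E# minor seventh chord (E#–G#–B#–D#), making E# the root.

E#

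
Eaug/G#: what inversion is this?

Eaug/G# means E augmented with G# in the bass. G# is the third of E augmented (E–G#–B#), so this is first inversion.

first inversion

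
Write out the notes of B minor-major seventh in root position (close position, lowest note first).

Spelling B minor-major seventh: B–D–F#–A#. In root position the root is bass, giving B, D, F#, A# from the bottom.

B, D, F#, A#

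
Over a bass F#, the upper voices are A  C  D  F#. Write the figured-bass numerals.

6/5

The notes F#, A, C, D stack in thirds as D–F#–A–C — a D dominant seventh chord. The bass F# is the third, so this is first inversion: figured 6/5.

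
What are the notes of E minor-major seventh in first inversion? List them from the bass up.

Spelling E minor-major seventh: E–G–B–D#. In first inversion the third is bass, giving G, B, D#, E from the bottom.

G, B, D#, E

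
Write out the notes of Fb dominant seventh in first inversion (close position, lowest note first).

Ab, Cb, Ebb, Fb

The chord tones are Fb–Ab–Cb–Ebb. With the third (Ab) lowest for first inversion: Ab, Cb, Ebb, Fb.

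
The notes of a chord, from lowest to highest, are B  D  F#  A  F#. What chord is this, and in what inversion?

B minor seventh, root position

The pitch classes B, D, F#, A arrange in thirds as B–D–F#–A: a B minor seventh chord.
B is the root of B minor seventh; root in the bass means root position (figured bass 7).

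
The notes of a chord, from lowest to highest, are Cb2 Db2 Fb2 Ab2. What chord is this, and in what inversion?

Db minor seventh, third inversion

Reducing to letter names: Cb, Db, Fb, Ab. These stack in thirds as Db–Fb–Ab–Cb — a Db minor seventh chord.
Cb is the seventh of Db minor seventh; seventh in the bass means third inversion (figured bass 4/2).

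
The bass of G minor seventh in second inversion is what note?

D

The fifth of G minor seventh (G–Bb–D–F) is D; that is the bass in second inversion.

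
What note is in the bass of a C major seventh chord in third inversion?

B

C major seventh is C–E–G–B. Third inversion places the seventh in the bass: B.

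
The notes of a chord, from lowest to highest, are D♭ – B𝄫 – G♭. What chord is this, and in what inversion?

The pitch classes Db, Bbb, Gb arrange in thirds as Gb–Bbb–Db: a Gb minor triad.
The lowest note is Db, the fifth of the chord, so this is second inversion (figured bass 6/4).

Gb minor, second inversion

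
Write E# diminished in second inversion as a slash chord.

Second inversion of E# diminished has the fifth (B) in the bass. As a slash chord: E#dim/B.

E#dim/B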